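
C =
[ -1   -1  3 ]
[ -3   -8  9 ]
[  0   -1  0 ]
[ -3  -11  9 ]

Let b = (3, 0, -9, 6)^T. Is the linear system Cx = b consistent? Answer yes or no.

Row reduce the augmented matrix [C | b].
R2 ← R2 − (3)·R1: [0, -5, 0, -9]
R4 ← R4 − (3)·R1: [0, -8, 0, -3]
R3 ← R3 − (1/5)·R2: [0, 0, 0, -36/5]
R4 ← R4 − (8/5)·R2: [0, 0, 0, 57/5]
R4 ← R4 + (19/12)·R3: [0, 0, 0, 0]
The echelon form has 3 nonzero rows; the last pivot sits in the augmented column, so rank(C) = 2 but rank([C|b]) = 3.
Since the ranks differ, the system is inconsistent.

no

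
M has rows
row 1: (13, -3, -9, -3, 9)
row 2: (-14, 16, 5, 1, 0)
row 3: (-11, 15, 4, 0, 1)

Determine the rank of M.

Row reduce to echelon form.
R2 ← R2 + (14/13)·R1: [0, 166/13, -61/13, -29/13, 126/13]
R3 ← R3 + (11/13)·R1: [0, 162/13, -47/13, -33/13, 112/13]
R3 ← R3 − (81/83)·R2: [0, 0, 80/83, -30/83, -70/83]
Echelon form has 3 nonzero rows, so rank(M) = 3.

3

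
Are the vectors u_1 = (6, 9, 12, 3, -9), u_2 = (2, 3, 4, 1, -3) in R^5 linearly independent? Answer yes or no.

Form the matrix with these vectors as rows and row reduce.
R2 ← R2 − (1/3)·R1: [0, 0, 0, 0, 0]
1 nonzero row, so the 2 vectors span a space of dimension 1.
Since 1 < 2, the vectors are linearly dependent.

no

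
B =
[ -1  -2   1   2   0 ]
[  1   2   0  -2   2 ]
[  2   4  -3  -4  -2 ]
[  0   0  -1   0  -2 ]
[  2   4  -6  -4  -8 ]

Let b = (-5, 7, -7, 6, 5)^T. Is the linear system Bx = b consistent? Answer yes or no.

Row reduce the augmented matrix [B | b].
R2 ← R2 + R1: [0, 0, 1, 0, 2, 2]
R3 ← R3 + (2)·R1: [0, 0, -1, 0, -2, -17]
R5 ← R5 + (2)·R1: [0, 0, -4, 0, -8, -5]
R3 ← R3 + R2: [0, 0, 0, 0, 0, -15]
R4 ← R4 + R2: [0, 0, 0, 0, 0, 8]
R5 ← R5 + (4)·R2: [0, 0, 0, 0, 0, 3]
R4 ← R4 + (8/15)·R3: [0, 0, 0, 0, 0, 0]
R5 ← R5 + (1/5)·R3: [0, 0, 0, 0, 0, 0]
The echelon form has 3 nonzero rows; the last pivot sits in the augmented column, so rank(B) = 2 but rank([B|b]) = 3.
Since the ranks differ, the system is inconsistent.

no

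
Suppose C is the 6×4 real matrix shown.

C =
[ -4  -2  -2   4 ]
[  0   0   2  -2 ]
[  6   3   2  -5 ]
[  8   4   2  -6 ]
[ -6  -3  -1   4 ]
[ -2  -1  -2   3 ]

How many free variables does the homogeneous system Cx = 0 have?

Row reduce to echelon form.
R3 ← R3 + (3/2)·R1: [0, 0, -1, 1]
R4 ← R4 + (2)·R1: [0, 0, -2, 2]
R5 ← R5 − (3/2)·R1: [0, 0, 2, -2]
R6 ← R6 − (1/2)·R1: [0, 0, -1, 1]
R3 ← R3 + (1/2)·R2: [0, 0, 0, 0]
R4 ← R4 + R2: [0, 0, 0, 0]
R5 ← R5 − R2: [0, 0, 0, 0]
R6 ← R6 + (1/2)·R2: [0, 0, 0, 0]
2 nonzero rows, so rank(C) = 2.
C has 4 columns; by rank–nullity, nullity = 4 − 2 = 2.

2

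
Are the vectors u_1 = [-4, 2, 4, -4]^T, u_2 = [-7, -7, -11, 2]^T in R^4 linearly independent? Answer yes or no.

Form the matrix with these vectors as rows and row reduce.
R2 ← R2 − (7/4)·R1: [0, -21/2, -18, 9]
2 nonzero rows, so the 2 vectors span a space of dimension 2.
Since 2 = 2, the vectors are linearly independent.

yes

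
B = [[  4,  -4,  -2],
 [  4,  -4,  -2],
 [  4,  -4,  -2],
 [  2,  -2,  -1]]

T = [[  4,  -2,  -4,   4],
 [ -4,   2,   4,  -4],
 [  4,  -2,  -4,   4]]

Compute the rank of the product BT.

1

First compute BT:
[[ 24, -12, -24,  24],
 [ 24, -12, -24,  24],
 [ 24, -12, -24,  24],
 [ 12,  -6, -12,  12]]
Now row reduce the product.
R2 ← R2 − R1: [0, 0, 0, 0]
R3 ← R3 − R1: [0, 0, 0, 0]
R4 ← R4 − (1/2)·R1: [0, 0, 0, 0]
1 nonzero row, so rank(BT) = 1.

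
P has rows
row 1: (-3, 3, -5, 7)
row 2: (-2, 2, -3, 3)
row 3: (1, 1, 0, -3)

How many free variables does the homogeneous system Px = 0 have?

Row reduce to echelon form.
R2 ← R2 − (2/3)·R1: [0, 0, 1/3, -5/3]
R3 ← R3 + (1/3)·R1: [0, 2, -5/3, -2/3]
Swap R2 ↔ R3
3 nonzero rows, so rank(P) = 3.
P has 4 columns; by rank–nullity, nullity = 4 − 3 = 1.

1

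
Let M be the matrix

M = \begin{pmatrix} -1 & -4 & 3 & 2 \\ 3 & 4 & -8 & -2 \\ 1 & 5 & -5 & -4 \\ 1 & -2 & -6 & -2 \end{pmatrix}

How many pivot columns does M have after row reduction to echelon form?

Row reduce to echelon form.
R2 ← R2 + (3)·R1: [0, -8, 1, 4]
R3 ← R3 + R1: [0, 1, -2, -2]
R4 ← R4 + R1: [0, -6, -3, 0]
R3 ← R3 + (1/8)·R2: [0, 0, -15/8, -3/2]
R4 ← R4 − (3/4)·R2: [0, 0, -15/4, -3]
R4 ← R4 − (2)·R3: [0, 0, 0, 0]
Echelon form has 3 nonzero rows, so rank(M) = 3.
Each nonzero row contributes one pivot column: 3 pivot columns.

3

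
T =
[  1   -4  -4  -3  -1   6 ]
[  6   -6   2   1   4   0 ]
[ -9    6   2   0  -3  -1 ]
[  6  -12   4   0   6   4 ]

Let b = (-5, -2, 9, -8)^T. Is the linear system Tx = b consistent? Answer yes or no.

Row reduce the augmented matrix [T | b].
R2 ← R2 − (6)·R1: [0, 18, 26, 19, 10, -36, 28]
R3 ← R3 + (9)·R1: [0, -30, -34, -27, -12, 53, -36]
R4 ← R4 − (6)·R1: [0, 12, 28, 18, 12, -32, 22]
R3 ← R3 + (5/3)·R2: [0, 0, 28/3, 14/3, 14/3, -7, 32/3]
R4 ← R4 − (2/3)·R2: [0, 0, 32/3, 16/3, 16/3, -8, 10/3]
R4 ← R4 − (8/7)·R3: [0, 0, 0, 0, 0, 0, -62/7]
The echelon form has 4 nonzero rows; the last pivot sits in the augmented column, so rank(T) = 3 but rank([T|b]) = 4.
Since the ranks differ, the system is inconsistent.

no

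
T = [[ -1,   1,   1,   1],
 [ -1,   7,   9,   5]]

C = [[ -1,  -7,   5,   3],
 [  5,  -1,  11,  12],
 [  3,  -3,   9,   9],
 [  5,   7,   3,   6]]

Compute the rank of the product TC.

First compute TC:
[[ 14,  10,  18,  24],
 [ 88,   8, 168, 192]]
Now row reduce the product.
R2 ← R2 − (44/7)·R1: [0, -384/7, 384/7, 288/7]
2 nonzero rows, so rank(TC) = 2.

2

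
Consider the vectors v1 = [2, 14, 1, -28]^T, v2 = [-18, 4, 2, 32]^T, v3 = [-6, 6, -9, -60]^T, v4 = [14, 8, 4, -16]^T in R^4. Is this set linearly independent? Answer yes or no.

yes

Form the matrix with these vectors as rows and row reduce.
R2 ← R2 + (9)·R1: [0, 130, 11, -220]
R3 ← R3 + (3)·R1: [0, 48, -6, -144]
R4 ← R4 − (7)·R1: [0, -90, -3, 180]
R3 ← R3 − (24/65)·R2: [0, 0, -654/65, -816/13]
R4 ← R4 + (9/13)·R2: [0, 0, 60/13, 360/13]
R4 ← R4 + (50/109)·R3: [0, 0, 0, -120/109]
4 nonzero rows, so the 4 vectors span a space of dimension 4.
Since 4 = 4, the vectors are linearly independent.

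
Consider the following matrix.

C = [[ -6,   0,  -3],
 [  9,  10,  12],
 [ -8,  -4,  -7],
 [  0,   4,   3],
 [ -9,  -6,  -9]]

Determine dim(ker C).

Row reduce to echelon form.
R2 ← R2 + (3/2)·R1: [0, 10, 15/2]
R3 ← R3 − (4/3)·R1: [0, -4, -3]
R5 ← R5 − (3/2)·R1: [0, -6, -9/2]
R3 ← R3 + (2/5)·R2: [0, 0, 0]
R4 ← R4 − (2/5)·R2: [0, 0, 0]
R5 ← R5 + (3/5)·R2: [0, 0, 0]
2 nonzero rows, so rank(C) = 2.
C has 3 columns; by rank–nullity, nullity = 3 − 2 = 1.

1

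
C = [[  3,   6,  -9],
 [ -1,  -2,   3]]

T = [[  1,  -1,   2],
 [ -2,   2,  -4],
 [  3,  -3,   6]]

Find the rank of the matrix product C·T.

1

First compute CT:
[[-36,  36, -72],
 [ 12, -12,  24]]
Now row reduce the product.
R2 ← R2 + (1/3)·R1: [0, 0, 0]
1 nonzero row, so rank(CT) = 1.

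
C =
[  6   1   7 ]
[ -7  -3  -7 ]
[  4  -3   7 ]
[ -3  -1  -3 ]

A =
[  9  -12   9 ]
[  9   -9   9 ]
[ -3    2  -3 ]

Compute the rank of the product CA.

First compute CA:
[[ 42, -67,  42],
 [-69,  97, -69],
 [-12,  -7, -12],
 [-27,  39, -27]]
Now row reduce the product.
R2 ← R2 + (23/14)·R1: [0, -183/14, 0]
R3 ← R3 + (2/7)·R1: [0, -183/7, 0]
R4 ← R4 + (9/14)·R1: [0, -57/14, 0]
R3 ← R3 − (2)·R2: [0, 0, 0]
R4 ← R4 − (19/61)·R2: [0, 0, 0]
2 nonzero rows, so rank(CA) = 2.

2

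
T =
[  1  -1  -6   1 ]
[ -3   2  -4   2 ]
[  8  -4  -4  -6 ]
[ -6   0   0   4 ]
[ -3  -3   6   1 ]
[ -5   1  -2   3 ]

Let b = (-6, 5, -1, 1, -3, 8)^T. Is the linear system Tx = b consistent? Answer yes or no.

no

Row reduce the augmented matrix [T | b].
R2 ← R2 + (3)·R1: [0, -1, -22, 5, -13]
R3 ← R3 − (8)·R1: [0, 4, 44, -14, 47]
R4 ← R4 + (6)·R1: [0, -6, -36, 10, -35]
R5 ← R5 + (3)·R1: [0, -6, -12, 4, -21]
R6 ← R6 + (5)·R1: [0, -4, -32, 8, -22]
R3 ← R3 + (4)·R2: [0, 0, -44, 6, -5]
R4 ← R4 − (6)·R2: [0, 0, 96, -20, 43]
R5 ← R5 − (6)·R2: [0, 0, 120, -26, 57]
R6 ← R6 − (4)·R2: [0, 0, 56, -12, 30]
R4 ← R4 + (24/11)·R3: [0, 0, 0, -76/11, 353/11]
R5 ← R5 + (30/11)·R3: [0, 0, 0, -106/11, 477/11]
R6 ← R6 + (14/11)·R3: [0, 0, 0, -48/11, 260/11]
R5 ← R5 − (53/38)·R4: [0, 0, 0, 0, -53/38]
R6 ← R6 − (12/19)·R4: [0, 0, 0, 0, 64/19]
R6 ← R6 + (128/53)·R5: [0, 0, 0, 0, 0]
The echelon form has 5 nonzero rows; the last pivot sits in the augmented column, so rank(T) = 4 but rank([T|b]) = 5.
Since the ranks differ, the system is inconsistent.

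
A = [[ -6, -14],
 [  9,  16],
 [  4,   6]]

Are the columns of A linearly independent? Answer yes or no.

yes

Row reduce A to echelon form.
R2 ← R2 + (3/2)·R1: [0, -5]
R3 ← R3 + (2/3)·R1: [0, -10/3]
R3 ← R3 − (2/3)·R2: [0, 0]
2 pivots among 2 columns.
Every column is a pivot column, so the columns are linearly independent.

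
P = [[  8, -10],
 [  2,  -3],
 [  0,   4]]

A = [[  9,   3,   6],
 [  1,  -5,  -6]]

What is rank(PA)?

First compute PA:
[[ 62,  74, 108],
 [ 15,  21,  30],
 [  4, -20, -24]]
Now row reduce the product.
R2 ← R2 − (15/62)·R1: [0, 96/31, 120/31]
R3 ← R3 − (2/31)·R1: [0, -768/31, -960/31]
R3 ← R3 + (8)·R2: [0, 0, 0]
2 nonzero rows, so rank(PA) = 2.

2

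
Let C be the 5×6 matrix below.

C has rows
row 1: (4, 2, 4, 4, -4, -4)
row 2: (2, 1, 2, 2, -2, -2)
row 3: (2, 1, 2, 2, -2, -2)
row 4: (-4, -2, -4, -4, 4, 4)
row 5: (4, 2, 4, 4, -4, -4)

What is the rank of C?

1

Row reduce to echelon form.
R2 ← R2 − (1/2)·R1: [0, 0, 0, 0, 0, 0]
R3 ← R3 − (1/2)·R1: [0, 0, 0, 0, 0, 0]
R4 ← R4 + R1: [0, 0, 0, 0, 0, 0]
R5 ← R5 − R1: [0, 0, 0, 0, 0, 0]
Echelon form has 1 nonzero row, so rank(C) = 1.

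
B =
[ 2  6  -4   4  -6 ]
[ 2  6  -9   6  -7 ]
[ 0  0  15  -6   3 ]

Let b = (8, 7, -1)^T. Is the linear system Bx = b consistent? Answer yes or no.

no

Row reduce the augmented matrix [B | b].
R2 ← R2 − R1: [0, 0, -5, 2, -1, -1]
R3 ← R3 + (3)·R2: [0, 0, 0, 0, 0, -4]
The echelon form has 3 nonzero rows; the last pivot sits in the augmented column, so rank(B) = 2 but rank([B|b]) = 3.
Since the ranks differ, the system is inconsistent.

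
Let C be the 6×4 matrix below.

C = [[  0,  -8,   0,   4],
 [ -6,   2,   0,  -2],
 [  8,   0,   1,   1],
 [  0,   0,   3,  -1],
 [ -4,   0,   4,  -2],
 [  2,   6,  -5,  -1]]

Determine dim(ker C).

1

Row reduce to echelon form.
Swap R1 ↔ R2
R3 ← R3 + (4/3)·R1: [0, 8/3, 1, -5/3]
R5 ← R5 − (2/3)·R1: [0, -4/3, 4, -2/3]
R6 ← R6 + (1/3)·R1: [0, 20/3, -5, -5/3]
R3 ← R3 + (1/3)·R2: [0, 0, 1, -1/3]
R5 ← R5 − (1/6)·R2: [0, 0, 4, -4/3]
R6 ← R6 + (5/6)·R2: [0, 0, -5, 5/3]
R4 ← R4 − (3)·R3: [0, 0, 0, 0]
R5 ← R5 − (4)·R3: [0, 0, 0, 0]
R6 ← R6 + (5)·R3: [0, 0, 0, 0]
3 nonzero rows, so rank(C) = 3.
C has 4 columns; by rank–nullity, nullity = 4 − 3 = 1.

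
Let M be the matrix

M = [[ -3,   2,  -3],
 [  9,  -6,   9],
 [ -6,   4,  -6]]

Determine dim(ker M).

Row reduce to echelon form.
R2 ← R2 + (3)·R1: [0, 0, 0]
R3 ← R3 − (2)·R1: [0, 0, 0]
1 nonzero row, so rank(M) = 1.
M has 3 columns; by rank–nullity, nullity = 3 − 1 = 2.

2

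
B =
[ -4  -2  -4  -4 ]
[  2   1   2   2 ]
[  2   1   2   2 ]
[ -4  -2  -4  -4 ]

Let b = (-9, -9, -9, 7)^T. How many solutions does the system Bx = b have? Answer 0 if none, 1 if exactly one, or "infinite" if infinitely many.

Row reduce the augmented matrix [B | b].
R2 ← R2 + (1/2)·R1: [0, 0, 0, 0, -27/2]
R3 ← R3 + (1/2)·R1: [0, 0, 0, 0, -27/2]
R4 ← R4 − R1: [0, 0, 0, 0, 16]
R3 ← R3 − R2: [0, 0, 0, 0, 0]
R4 ← R4 + (32/27)·R2: [0, 0, 0, 0, 0]
The echelon form has 2 nonzero rows; the last pivot sits in the augmented column, so rank(B) = 1 but rank([B|b]) = 2.
Since the ranks differ, the system is inconsistent.
It has no solutions.

0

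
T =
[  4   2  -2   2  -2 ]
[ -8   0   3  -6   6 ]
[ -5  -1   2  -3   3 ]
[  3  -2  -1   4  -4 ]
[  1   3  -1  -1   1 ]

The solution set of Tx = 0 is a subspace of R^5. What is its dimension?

Row reduce to echelon form.
R2 ← R2 + (2)·R1: [0, 4, -1, -2, 2]
R3 ← R3 + (5/4)·R1: [0, 3/2, -1/2, -1/2, 1/2]
R4 ← R4 − (3/4)·R1: [0, -7/2, 1/2, 5/2, -5/2]
R5 ← R5 − (1/4)·R1: [0, 5/2, -1/2, -3/2, 3/2]
R3 ← R3 − (3/8)·R2: [0, 0, -1/8, 1/4, -1/4]
R4 ← R4 + (7/8)·R2: [0, 0, -3/8, 3/4, -3/4]
R5 ← R5 − (5/8)·R2: [0, 0, 1/8, -1/4, 1/4]
R4 ← R4 − (3)·R3: [0, 0, 0, 0, 0]
R5 ← R5 + R3: [0, 0, 0, 0, 0]
3 nonzero rows, so rank(T) = 3.
T has 5 columns; by rank–nullity, nullity = 5 − 3 = 2.

2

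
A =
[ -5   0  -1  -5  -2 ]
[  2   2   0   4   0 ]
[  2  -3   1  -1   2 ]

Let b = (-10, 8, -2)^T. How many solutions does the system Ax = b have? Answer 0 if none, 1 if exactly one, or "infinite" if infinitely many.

Row reduce the augmented matrix [A | b].
R2 ← R2 + (2/5)·R1: [0, 2, -2/5, 2, -4/5, 4]
R3 ← R3 + (2/5)·R1: [0, -3, 3/5, -3, 6/5, -6]
R3 ← R3 + (3/2)·R2: [0, 0, 0, 0, 0, 0]
The echelon form has 2 nonzero rows, and every pivot lies in the first 5 columns, so rank(A) = rank([A|b]) = 2.
The system is consistent.
rank = 2 < 5 unknowns, so there are infinitely many solutions.

infinite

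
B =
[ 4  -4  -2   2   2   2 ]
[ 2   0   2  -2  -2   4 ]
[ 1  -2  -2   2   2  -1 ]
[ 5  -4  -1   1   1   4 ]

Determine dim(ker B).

4

Row reduce to echelon form.
R2 ← R2 − (1/2)·R1: [0, 2, 3, -3, -3, 3]
R3 ← R3 − (1/4)·R1: [0, -1, -3/2, 3/2, 3/2, -3/2]
R4 ← R4 − (5/4)·R1: [0, 1, 3/2, -3/2, -3/2, 3/2]
R3 ← R3 + (1/2)·R2: [0, 0, 0, 0, 0, 0]
R4 ← R4 − (1/2)·R2: [0, 0, 0, 0, 0, 0]
2 nonzero rows, so rank(B) = 2.
B has 6 columns; by rank–nullity, nullity = 6 − 2 = 4.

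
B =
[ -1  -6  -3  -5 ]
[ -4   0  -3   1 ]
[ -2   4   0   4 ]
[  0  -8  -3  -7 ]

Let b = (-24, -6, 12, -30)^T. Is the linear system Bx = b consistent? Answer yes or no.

Row reduce the augmented matrix [B | b].
R2 ← R2 − (4)·R1: [0, 24, 9, 21, 90]
R3 ← R3 − (2)·R1: [0, 16, 6, 14, 60]
R3 ← R3 − (2/3)·R2: [0, 0, 0, 0, 0]
R4 ← R4 + (1/3)·R2: [0, 0, 0, 0, 0]
The echelon form has 2 nonzero rows, and every pivot lies in the first 4 columns, so rank(B) = rank([B|b]) = 2.
The system is consistent.

yes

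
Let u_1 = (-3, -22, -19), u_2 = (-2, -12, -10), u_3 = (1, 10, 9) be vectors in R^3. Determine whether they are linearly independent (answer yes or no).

no

Form the matrix with these vectors as rows and row reduce.
R2 ← R2 − (2/3)·R1: [0, 8/3, 8/3]
R3 ← R3 + (1/3)·R1: [0, 8/3, 8/3]
R3 ← R3 − R2: [0, 0, 0]
2 nonzero rows, so the 3 vectors span a space of dimension 2.
Since 2 < 3, the vectors are linearly dependent.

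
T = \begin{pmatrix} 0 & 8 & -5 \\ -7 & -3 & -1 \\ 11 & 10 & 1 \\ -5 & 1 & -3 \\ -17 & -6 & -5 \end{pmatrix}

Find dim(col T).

Row reduce to echelon form.
Swap R1 ↔ R2
R3 ← R3 + (11/7)·R1: [0, 37/7, -4/7]
R4 ← R4 − (5/7)·R1: [0, 22/7, -16/7]
R5 ← R5 − (17/7)·R1: [0, 9/7, -18/7]
R3 ← R3 − (37/56)·R2: [0, 0, 153/56]
R4 ← R4 − (11/28)·R2: [0, 0, -9/28]
R5 ← R5 − (9/56)·R2: [0, 0, -99/56]
R4 ← R4 + (2/17)·R3: [0, 0, 0]
R5 ← R5 + (11/17)·R3: [0, 0, 0]
Echelon form has 3 nonzero rows, so rank(T) = 3.
The column space has dimension equal to the rank: 3.

3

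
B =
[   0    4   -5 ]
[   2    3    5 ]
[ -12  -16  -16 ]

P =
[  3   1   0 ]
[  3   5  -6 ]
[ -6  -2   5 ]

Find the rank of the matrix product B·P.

First compute BP:
[[ 42,  30, -49],
 [-15,   7,   7],
 [ 12, -60,  16]]
Now row reduce the product.
R2 ← R2 + (5/14)·R1: [0, 124/7, -21/2]
R3 ← R3 − (2/7)·R1: [0, -480/7, 30]
R3 ← R3 + (120/31)·R2: [0, 0, -330/31]
3 nonzero rows, so rank(BP) = 3.

3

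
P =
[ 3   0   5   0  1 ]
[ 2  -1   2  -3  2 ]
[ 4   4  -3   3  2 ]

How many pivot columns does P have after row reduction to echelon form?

3

Row reduce to echelon form.
R2 ← R2 − (2/3)·R1: [0, -1, -4/3, -3, 4/3]
R3 ← R3 − (4/3)·R1: [0, 4, -29/3, 3, 2/3]
R3 ← R3 + (4)·R2: [0, 0, -15, -9, 6]
Echelon form has 3 nonzero rows, so rank(P) = 3.
Each nonzero row contributes one pivot column: 3 pivot columns.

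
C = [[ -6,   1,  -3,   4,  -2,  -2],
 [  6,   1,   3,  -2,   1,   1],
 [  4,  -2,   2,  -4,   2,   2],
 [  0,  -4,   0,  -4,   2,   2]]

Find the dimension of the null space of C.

4

Row reduce to echelon form.
R2 ← R2 + R1: [0, 2, 0, 2, -1, -1]
R3 ← R3 + (2/3)·R1: [0, -4/3, 0, -4/3, 2/3, 2/3]
R3 ← R3 + (2/3)·R2: [0, 0, 0, 0, 0, 0]
R4 ← R4 + (2)·R2: [0, 0, 0, 0, 0, 0]
2 nonzero rows, so rank(C) = 2.
C has 6 columns; by rank–nullity, nullity = 6 − 2 = 4.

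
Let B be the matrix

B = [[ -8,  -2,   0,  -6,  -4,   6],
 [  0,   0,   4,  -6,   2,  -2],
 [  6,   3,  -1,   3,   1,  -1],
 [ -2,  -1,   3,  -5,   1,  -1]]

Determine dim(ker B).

Row reduce to echelon form.
R3 ← R3 + (3/4)·R1: [0, 3/2, -1, -3/2, -2, 7/2]
R4 ← R4 − (1/4)·R1: [0, -1/2, 3, -7/2, 2, -5/2]
Swap R2 ↔ R3
R4 ← R4 + (1/3)·R2: [0, 0, 8/3, -4, 4/3, -4/3]
R4 ← R4 − (2/3)·R3: [0, 0, 0, 0, 0, 0]
3 nonzero rows, so rank(B) = 3.
B has 6 columns; by rank–nullity, nullity = 6 − 3 = 3.

3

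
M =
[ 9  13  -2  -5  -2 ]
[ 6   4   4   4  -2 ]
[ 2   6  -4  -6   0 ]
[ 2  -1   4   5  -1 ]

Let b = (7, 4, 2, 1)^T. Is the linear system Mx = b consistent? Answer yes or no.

Row reduce the augmented matrix [M | b].
R2 ← R2 − (2/3)·R1: [0, -14/3, 16/3, 22/3, -2/3, -2/3]
R3 ← R3 − (2/9)·R1: [0, 28/9, -32/9, -44/9, 4/9, 4/9]
R4 ← R4 − (2/9)·R1: [0, -35/9, 40/9, 55/9, -5/9, -5/9]
R3 ← R3 + (2/3)·R2: [0, 0, 0, 0, 0, 0]
R4 ← R4 − (5/6)·R2: [0, 0, 0, 0, 0, 0]
The echelon form has 2 nonzero rows, and every pivot lies in the first 5 columns, so rank(M) = rank([M|b]) = 2.
The system is consistent.

yes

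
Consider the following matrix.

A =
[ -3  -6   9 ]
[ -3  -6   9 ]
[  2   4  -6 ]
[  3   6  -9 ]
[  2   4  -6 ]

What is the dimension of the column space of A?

Row reduce to echelon form.
R2 ← R2 − R1: [0, 0, 0]
R3 ← R3 + (2/3)·R1: [0, 0, 0]
R4 ← R4 + R1: [0, 0, 0]
R5 ← R5 + (2/3)·R1: [0, 0, 0]
Echelon form has 1 nonzero row, so rank(A) = 1.
The column space has dimension equal to the rank: 1.

1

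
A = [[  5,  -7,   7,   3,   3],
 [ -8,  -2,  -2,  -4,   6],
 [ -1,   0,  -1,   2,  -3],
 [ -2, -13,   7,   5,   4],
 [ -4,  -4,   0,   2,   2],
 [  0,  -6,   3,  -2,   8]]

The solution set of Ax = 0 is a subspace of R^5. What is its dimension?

Row reduce to echelon form.
R2 ← R2 + (8/5)·R1: [0, -66/5, 46/5, 4/5, 54/5]
R3 ← R3 + (1/5)·R1: [0, -7/5, 2/5, 13/5, -12/5]
R4 ← R4 + (2/5)·R1: [0, -79/5, 49/5, 31/5, 26/5]
R5 ← R5 + (4/5)·R1: [0, -48/5, 28/5, 22/5, 22/5]
R3 ← R3 − (7/66)·R2: [0, 0, -19/33, 83/33, -39/11]
R4 ← R4 − (79/66)·R2: [0, 0, -40/33, 173/33, -85/11]
R5 ← R5 − (8/11)·R2: [0, 0, -12/11, 42/11, -38/11]
R6 ← R6 − (5/11)·R2: [0, 0, -13/11, -26/11, 34/11]
R4 ← R4 − (40/19)·R3: [0, 0, 0, -1/19, -5/19]
R5 ← R5 − (36/19)·R3: [0, 0, 0, -18/19, 62/19]
R6 ← R6 − (39/19)·R3: [0, 0, 0, -143/19, 197/19]
R5 ← R5 − (18)·R4: [0, 0, 0, 0, 8]
R6 ← R6 − (143)·R4: [0, 0, 0, 0, 48]
R6 ← R6 − (6)·R5: [0, 0, 0, 0, 0]
5 nonzero rows, so rank(A) = 5.
A has 5 columns; by rank–nullity, nullity = 5 − 5 = 0.

0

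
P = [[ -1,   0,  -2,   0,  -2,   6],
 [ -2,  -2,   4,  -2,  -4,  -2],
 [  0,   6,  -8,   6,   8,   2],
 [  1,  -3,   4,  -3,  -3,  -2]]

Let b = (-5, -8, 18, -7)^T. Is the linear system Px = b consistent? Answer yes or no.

Row reduce the augmented matrix [P | b].
R2 ← R2 − (2)·R1: [0, -2, 8, -2, 0, -14, 2]
R4 ← R4 + R1: [0, -3, 2, -3, -5, 4, -12]
R3 ← R3 + (3)·R2: [0, 0, 16, 0, 8, -40, 24]
R4 ← R4 − (3/2)·R2: [0, 0, -10, 0, -5, 25, -15]
R4 ← R4 + (5/8)·R3: [0, 0, 0, 0, 0, 0, 0]
The echelon form has 3 nonzero rows, and every pivot lies in the first 6 columns, so rank(P) = rank([P|b]) = 3.
The system is consistent.

yes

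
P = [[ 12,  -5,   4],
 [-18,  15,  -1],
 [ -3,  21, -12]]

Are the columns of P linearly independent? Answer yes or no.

Row reduce P to echelon form.
R2 ← R2 + (3/2)·R1: [0, 15/2, 5]
R3 ← R3 + (1/4)·R1: [0, 79/4, -11]
R3 ← R3 − (79/30)·R2: [0, 0, -145/6]
3 pivots among 3 columns.
Every column is a pivot column, so the columns are linearly independent.

yes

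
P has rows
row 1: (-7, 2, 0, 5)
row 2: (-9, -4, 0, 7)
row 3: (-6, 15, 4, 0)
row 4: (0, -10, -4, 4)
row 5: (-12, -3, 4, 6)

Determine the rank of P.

3

Row reduce to echelon form.
R2 ← R2 − (9/7)·R1: [0, -46/7, 0, 4/7]
R3 ← R3 − (6/7)·R1: [0, 93/7, 4, -30/7]
R5 ← R5 − (12/7)·R1: [0, -45/7, 4, -18/7]
R3 ← R3 + (93/46)·R2: [0, 0, 4, -72/23]
R4 ← R4 − (35/23)·R2: [0, 0, -4, 72/23]
R5 ← R5 − (45/46)·R2: [0, 0, 4, -72/23]
R4 ← R4 + R3: [0, 0, 0, 0]
R5 ← R5 − R3: [0, 0, 0, 0]
Echelon form has 3 nonzero rows, so rank(P) = 3.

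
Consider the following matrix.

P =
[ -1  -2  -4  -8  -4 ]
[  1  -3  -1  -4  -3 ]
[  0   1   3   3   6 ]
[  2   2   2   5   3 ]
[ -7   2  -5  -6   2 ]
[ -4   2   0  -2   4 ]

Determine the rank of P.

5

Row reduce to echelon form.
R2 ← R2 + R1: [0, -5, -5, -12, -7]
R4 ← R4 + (2)·R1: [0, -2, -6, -11, -5]
R5 ← R5 − (7)·R1: [0, 16, 23, 50, 30]
R6 ← R6 − (4)·R1: [0, 10, 16, 30, 20]
R3 ← R3 + (1/5)·R2: [0, 0, 2, 3/5, 23/5]
R4 ← R4 − (2/5)·R2: [0, 0, -4, -31/5, -11/5]
R5 ← R5 + (16/5)·R2: [0, 0, 7, 58/5, 38/5]
R6 ← R6 + (2)·R2: [0, 0, 6, 6, 6]
R4 ← R4 + (2)·R3: [0, 0, 0, -5, 7]
R5 ← R5 − (7/2)·R3: [0, 0, 0, 19/2, -17/2]
R6 ← R6 − (3)·R3: [0, 0, 0, 21/5, -39/5]
R5 ← R5 + (19/10)·R4: [0, 0, 0, 0, 24/5]
R6 ← R6 + (21/25)·R4: [0, 0, 0, 0, -48/25]
R6 ← R6 + (2/5)·R5: [0, 0, 0, 0, 0]
Echelon form has 5 nonzero rows, so rank(P) = 5.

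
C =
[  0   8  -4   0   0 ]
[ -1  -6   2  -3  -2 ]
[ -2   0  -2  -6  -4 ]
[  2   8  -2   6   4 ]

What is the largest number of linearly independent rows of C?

Row reduce to echelon form.
Swap R1 ↔ R2
R3 ← R3 − (2)·R1: [0, 12, -6, 0, 0]
R4 ← R4 + (2)·R1: [0, -4, 2, 0, 0]
R3 ← R3 − (3/2)·R2: [0, 0, 0, 0, 0]
R4 ← R4 + (1/2)·R2: [0, 0, 0, 0, 0]
Echelon form has 2 nonzero rows, so rank(C) = 2.
The rank gives the maximum number of linearly independent rows: 2.

2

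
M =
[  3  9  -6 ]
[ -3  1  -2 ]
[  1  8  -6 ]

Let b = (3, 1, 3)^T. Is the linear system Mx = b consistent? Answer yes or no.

yes

Row reduce the augmented matrix [M | b].
R2 ← R2 + R1: [0, 10, -8, 4]
R3 ← R3 − (1/3)·R1: [0, 5, -4, 2]
R3 ← R3 − (1/2)·R2: [0, 0, 0, 0]
The echelon form has 2 nonzero rows, and every pivot lies in the first 3 columns, so rank(M) = rank([M|b]) = 2.
The system is consistent.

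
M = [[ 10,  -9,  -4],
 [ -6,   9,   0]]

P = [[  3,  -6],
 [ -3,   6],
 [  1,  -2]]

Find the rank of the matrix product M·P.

First compute MP:
[[ 53, -106],
 [-45,  90]]
Now row reduce the product.
R2 ← R2 + (45/53)·R1: [0, 0]
1 nonzero row, so rank(MP) = 1.

1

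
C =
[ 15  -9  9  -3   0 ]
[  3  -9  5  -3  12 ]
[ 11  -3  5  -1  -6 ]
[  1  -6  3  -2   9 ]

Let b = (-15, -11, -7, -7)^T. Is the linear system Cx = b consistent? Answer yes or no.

yes

Row reduce the augmented matrix [C | b].
R2 ← R2 − (1/5)·R1: [0, -36/5, 16/5, -12/5, 12, -8]
R3 ← R3 − (11/15)·R1: [0, 18/5, -8/5, 6/5, -6, 4]
R4 ← R4 − (1/15)·R1: [0, -27/5, 12/5, -9/5, 9, -6]
R3 ← R3 + (1/2)·R2: [0, 0, 0, 0, 0, 0]
R4 ← R4 − (3/4)·R2: [0, 0, 0, 0, 0, 0]
The echelon form has 2 nonzero rows, and every pivot lies in the first 5 columns, so rank(C) = rank([C|b]) = 2.
The system is consistent.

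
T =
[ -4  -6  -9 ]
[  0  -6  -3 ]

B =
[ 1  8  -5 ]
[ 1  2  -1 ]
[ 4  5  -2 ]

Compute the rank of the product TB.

2

First compute TB:
[[-46, -89,  44],
 [-18, -27,  12]]
Now row reduce the product.
R2 ← R2 − (9/23)·R1: [0, 180/23, -120/23]
2 nonzero rows, so rank(TB) = 2.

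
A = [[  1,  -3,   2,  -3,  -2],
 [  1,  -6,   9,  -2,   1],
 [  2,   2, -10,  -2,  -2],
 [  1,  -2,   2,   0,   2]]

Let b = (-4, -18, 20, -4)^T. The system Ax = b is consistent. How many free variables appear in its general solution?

Row reduce the augmented matrix [A | b].
R2 ← R2 − R1: [0, -3, 7, 1, 3, -14]
R3 ← R3 − (2)·R1: [0, 8, -14, 4, 2, 28]
R4 ← R4 − R1: [0, 1, 0, 3, 4, 0]
R3 ← R3 + (8/3)·R2: [0, 0, 14/3, 20/3, 10, -28/3]
R4 ← R4 + (1/3)·R2: [0, 0, 7/3, 10/3, 5, -14/3]
R4 ← R4 − (1/2)·R3: [0, 0, 0, 0, 0, 0]
The echelon form has 3 nonzero rows, and every pivot lies in the first 5 columns, so rank(A) = rank([A|b]) = 3.
The system is consistent.
Free variables = (unknowns) − (rank) = 5 − 3 = 2.

2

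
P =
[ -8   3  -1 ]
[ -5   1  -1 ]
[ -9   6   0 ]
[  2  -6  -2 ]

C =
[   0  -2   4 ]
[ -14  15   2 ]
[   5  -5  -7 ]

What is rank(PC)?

2

First compute PC:
[[-47,  66, -19],
 [-19,  30, -11],
 [-84, 108, -24],
 [ 74, -84,  10]]
Now row reduce the product.
R2 ← R2 − (19/47)·R1: [0, 156/47, -156/47]
R3 ← R3 − (84/47)·R1: [0, -468/47, 468/47]
R4 ← R4 + (74/47)·R1: [0, 936/47, -936/47]
R3 ← R3 + (3)·R2: [0, 0, 0]
R4 ← R4 − (6)·R2: [0, 0, 0]
2 nonzero rows, so rank(PC) = 2.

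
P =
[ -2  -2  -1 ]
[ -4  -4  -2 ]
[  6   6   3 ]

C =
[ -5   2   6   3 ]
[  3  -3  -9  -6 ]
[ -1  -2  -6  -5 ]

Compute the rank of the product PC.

1

First compute PC:
[[  5,   4,  12,  11],
 [ 10,   8,  24,  22],
 [-15, -12, -36, -33]]
Now row reduce the product.
R2 ← R2 − (2)·R1: [0, 0, 0, 0]
R3 ← R3 + (3)·R1: [0, 0, 0, 0]
1 nonzero row, so rank(PC) = 1.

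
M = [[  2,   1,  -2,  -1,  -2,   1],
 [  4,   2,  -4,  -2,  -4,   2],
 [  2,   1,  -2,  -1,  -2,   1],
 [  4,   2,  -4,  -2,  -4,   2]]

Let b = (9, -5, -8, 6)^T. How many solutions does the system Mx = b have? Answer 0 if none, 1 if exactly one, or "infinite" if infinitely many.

0

Row reduce the augmented matrix [M | b].
R2 ← R2 − (2)·R1: [0, 0, 0, 0, 0, 0, -23]
R3 ← R3 − R1: [0, 0, 0, 0, 0, 0, -17]
R4 ← R4 − (2)·R1: [0, 0, 0, 0, 0, 0, -12]
R3 ← R3 − (17/23)·R2: [0, 0, 0, 0, 0, 0, 0]
R4 ← R4 − (12/23)·R2: [0, 0, 0, 0, 0, 0, 0]
The echelon form has 2 nonzero rows; the last pivot sits in the augmented column, so rank(M) = 1 but rank([M|b]) = 2.
Since the ranks differ, the system is inconsistent.
It has no solutions.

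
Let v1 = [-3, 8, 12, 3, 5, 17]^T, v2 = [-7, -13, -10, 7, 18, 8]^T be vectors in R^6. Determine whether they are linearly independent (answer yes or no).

Form the matrix with these vectors as rows and row reduce.
R2 ← R2 − (7/3)·R1: [0, -95/3, -38, 0, 19/3, -95/3]
2 nonzero rows, so the 2 vectors span a space of dimension 2.
Since 2 = 2, the vectors are linearly independent.

yes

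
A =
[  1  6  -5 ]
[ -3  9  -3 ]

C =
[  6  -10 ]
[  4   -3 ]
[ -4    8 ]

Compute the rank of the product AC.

2

First compute AC:
[[ 50, -68],
 [ 30, -21]]
Now row reduce the product.
R2 ← R2 − (3/5)·R1: [0, 99/5]
2 nonzero rows, so rank(AC) = 2.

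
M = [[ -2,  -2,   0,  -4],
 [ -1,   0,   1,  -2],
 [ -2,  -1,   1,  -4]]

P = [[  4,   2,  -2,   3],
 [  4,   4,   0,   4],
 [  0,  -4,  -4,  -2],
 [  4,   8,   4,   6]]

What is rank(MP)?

2

First compute MP:
[[-32, -44, -12, -38],
 [-12, -22, -10, -17],
 [-28, -44, -16, -36]]
Now row reduce the product.
R2 ← R2 − (3/8)·R1: [0, -11/2, -11/2, -11/4]
R3 ← R3 − (7/8)·R1: [0, -11/2, -11/2, -11/4]
R3 ← R3 − R2: [0, 0, 0, 0]
2 nonzero rows, so rank(MP) = 2.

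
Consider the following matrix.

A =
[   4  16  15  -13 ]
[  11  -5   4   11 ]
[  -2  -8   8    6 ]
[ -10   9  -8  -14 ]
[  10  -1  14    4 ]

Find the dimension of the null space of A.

0

Row reduce to echelon form.
R2 ← R2 − (11/4)·R1: [0, -49, -149/4, 187/4]
R3 ← R3 + (1/2)·R1: [0, 0, 31/2, -1/2]
R4 ← R4 + (5/2)·R1: [0, 49, 59/2, -93/2]
R5 ← R5 − (5/2)·R1: [0, -41, -47/2, 73/2]
R4 ← R4 + R2: [0, 0, -31/4, 1/4]
R5 ← R5 − (41/49)·R2: [0, 0, 1503/196, -513/196]
R4 ← R4 + (1/2)·R3: [0, 0, 0, 0]
R5 ← R5 − (1503/3038)·R3: [0, 0, 0, -3600/1519]
Swap R4 ↔ R5
4 nonzero rows, so rank(A) = 4.
A has 4 columns; by rank–nullity, nullity = 4 − 4 = 0.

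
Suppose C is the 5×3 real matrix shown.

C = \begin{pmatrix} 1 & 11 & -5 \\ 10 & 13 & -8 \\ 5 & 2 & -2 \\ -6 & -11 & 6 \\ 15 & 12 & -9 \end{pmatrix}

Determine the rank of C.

Row reduce to echelon form.
R2 ← R2 − (10)·R1: [0, -97, 42]
R3 ← R3 − (5)·R1: [0, -53, 23]
R4 ← R4 + (6)·R1: [0, 55, -24]
R5 ← R5 − (15)·R1: [0, -153, 66]
R3 ← R3 − (53/97)·R2: [0, 0, 5/97]
R4 ← R4 + (55/97)·R2: [0, 0, -18/97]
R5 ← R5 − (153/97)·R2: [0, 0, -24/97]
R4 ← R4 + (18/5)·R3: [0, 0, 0]
R5 ← R5 + (24/5)·R3: [0, 0, 0]
Echelon form has 3 nonzero rows, so rank(C) = 3.

3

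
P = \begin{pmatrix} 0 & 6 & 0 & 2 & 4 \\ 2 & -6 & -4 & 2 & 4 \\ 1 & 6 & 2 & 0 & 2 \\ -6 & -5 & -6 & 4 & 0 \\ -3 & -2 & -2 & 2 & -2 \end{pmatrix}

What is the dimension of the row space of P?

4

Row reduce to echelon form.
Swap R1 ↔ R2
R3 ← R3 − (1/2)·R1: [0, 9, 4, -1, 0]
R4 ← R4 + (3)·R1: [0, -23, -18, 10, 12]
R5 ← R5 + (3/2)·R1: [0, -11, -8, 5, 4]
R3 ← R3 − (3/2)·R2: [0, 0, 4, -4, -6]
R4 ← R4 + (23/6)·R2: [0, 0, -18, 53/3, 82/3]
R5 ← R5 + (11/6)·R2: [0, 0, -8, 26/3, 34/3]
R4 ← R4 + (9/2)·R3: [0, 0, 0, -1/3, 1/3]
R5 ← R5 + (2)·R3: [0, 0, 0, 2/3, -2/3]
R5 ← R5 + (2)·R4: [0, 0, 0, 0, 0]
Echelon form has 4 nonzero rows, so rank(P) = 4.
The row space has dimension equal to the rank: 4.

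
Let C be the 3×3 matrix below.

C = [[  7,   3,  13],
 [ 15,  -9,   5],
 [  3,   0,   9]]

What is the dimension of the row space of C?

3

Row reduce to echelon form.
R2 ← R2 − (15/7)·R1: [0, -108/7, -160/7]
R3 ← R3 − (3/7)·R1: [0, -9/7, 24/7]
R3 ← R3 − (1/12)·R2: [0, 0, 16/3]
Echelon form has 3 nonzero rows, so rank(C) = 3.
The row space has dimension equal to the rank: 3.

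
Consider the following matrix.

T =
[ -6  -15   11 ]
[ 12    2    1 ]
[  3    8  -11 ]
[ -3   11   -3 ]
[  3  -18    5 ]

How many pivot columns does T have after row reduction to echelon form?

Row reduce to echelon form.
R2 ← R2 + (2)·R1: [0, -28, 23]
R3 ← R3 + (1/2)·R1: [0, 1/2, -11/2]
R4 ← R4 − (1/2)·R1: [0, 37/2, -17/2]
R5 ← R5 + (1/2)·R1: [0, -51/2, 21/2]
R3 ← R3 + (1/56)·R2: [0, 0, -285/56]
R4 ← R4 + (37/56)·R2: [0, 0, 375/56]
R5 ← R5 − (51/56)·R2: [0, 0, -585/56]
R4 ← R4 + (25/19)·R3: [0, 0, 0]
R5 ← R5 − (39/19)·R3: [0, 0, 0]
Echelon form has 3 nonzero rows, so rank(T) = 3.
Each nonzero row contributes one pivot column: 3 pivot columns.

3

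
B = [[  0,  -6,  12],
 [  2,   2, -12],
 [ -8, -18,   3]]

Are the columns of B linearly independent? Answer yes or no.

Row reduce B to echelon form.
Swap R1 ↔ R2
R3 ← R3 + (4)·R1: [0, -10, -45]
R3 ← R3 − (5/3)·R2: [0, 0, -65]
3 pivots among 3 columns.
Every column is a pivot column, so the columns are linearly independent.

yes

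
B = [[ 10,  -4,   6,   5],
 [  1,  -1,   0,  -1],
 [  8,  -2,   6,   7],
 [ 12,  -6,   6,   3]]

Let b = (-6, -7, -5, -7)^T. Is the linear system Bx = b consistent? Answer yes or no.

Row reduce the augmented matrix [B | b].
R2 ← R2 − (1/10)·R1: [0, -3/5, -3/5, -3/2, -32/5]
R3 ← R3 − (4/5)·R1: [0, 6/5, 6/5, 3, -1/5]
R4 ← R4 − (6/5)·R1: [0, -6/5, -6/5, -3, 1/5]
R3 ← R3 + (2)·R2: [0, 0, 0, 0, -13]
R4 ← R4 − (2)·R2: [0, 0, 0, 0, 13]
R4 ← R4 + R3: [0, 0, 0, 0, 0]
The echelon form has 3 nonzero rows; the last pivot sits in the augmented column, so rank(B) = 2 but rank([B|b]) = 3.
Since the ranks differ, the system is inconsistent.

no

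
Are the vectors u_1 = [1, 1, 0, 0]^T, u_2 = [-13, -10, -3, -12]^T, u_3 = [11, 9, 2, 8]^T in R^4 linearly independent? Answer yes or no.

Form the matrix with these vectors as rows and row reduce.
R2 ← R2 + (13)·R1: [0, 3, -3, -12]
R3 ← R3 − (11)·R1: [0, -2, 2, 8]
R3 ← R3 + (2/3)·R2: [0, 0, 0, 0]
2 nonzero rows, so the 3 vectors span a space of dimension 2.
Since 2 < 3, the vectors are linearly dependent.

no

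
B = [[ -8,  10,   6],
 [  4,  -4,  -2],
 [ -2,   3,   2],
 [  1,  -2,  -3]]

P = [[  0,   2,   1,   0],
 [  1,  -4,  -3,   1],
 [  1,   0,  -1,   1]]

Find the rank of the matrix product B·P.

First compute BP:
[[ 16, -56, -44,  16],
 [ -6,  24,  18,  -6],
 [  5, -16, -13,   5],
 [ -5,  10,  10,  -5]]
Now row reduce the product.
R2 ← R2 + (3/8)·R1: [0, 3, 3/2, 0]
R3 ← R3 − (5/16)·R1: [0, 3/2, 3/4, 0]
R4 ← R4 + (5/16)·R1: [0, -15/2, -15/4, 0]
R3 ← R3 − (1/2)·R2: [0, 0, 0, 0]
R4 ← R4 + (5/2)·R2: [0, 0, 0, 0]
2 nonzero rows, so rank(BP) = 2.

2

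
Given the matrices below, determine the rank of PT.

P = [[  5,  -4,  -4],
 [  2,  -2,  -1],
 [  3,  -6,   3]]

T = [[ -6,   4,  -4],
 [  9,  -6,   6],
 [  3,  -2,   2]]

1

First compute PT:
[[-78,  52, -52],
 [-33,  22, -22],
 [-63,  42, -42]]
Now row reduce the product.
R2 ← R2 − (11/26)·R1: [0, 0, 0]
R3 ← R3 − (21/26)·R1: [0, 0, 0]
1 nonzero row, so rank(PT) = 1.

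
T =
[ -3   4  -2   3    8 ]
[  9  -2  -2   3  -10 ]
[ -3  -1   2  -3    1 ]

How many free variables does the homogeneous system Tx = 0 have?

3

Row reduce to echelon form.
R2 ← R2 + (3)·R1: [0, 10, -8, 12, 14]
R3 ← R3 − R1: [0, -5, 4, -6, -7]
R3 ← R3 + (1/2)·R2: [0, 0, 0, 0, 0]
2 nonzero rows, so rank(T) = 2.
T has 5 columns; by rank–nullity, nullity = 5 − 2 = 3.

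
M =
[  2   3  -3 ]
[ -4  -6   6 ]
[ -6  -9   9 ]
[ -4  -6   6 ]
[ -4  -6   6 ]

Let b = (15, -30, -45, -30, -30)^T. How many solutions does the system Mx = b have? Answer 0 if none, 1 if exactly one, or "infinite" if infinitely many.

infinite

Row reduce the augmented matrix [M | b].
R2 ← R2 + (2)·R1: [0, 0, 0, 0]
R3 ← R3 + (3)·R1: [0, 0, 0, 0]
R4 ← R4 + (2)·R1: [0, 0, 0, 0]
R5 ← R5 + (2)·R1: [0, 0, 0, 0]
The echelon form has 1 nonzero rows, and every pivot lies in the first 3 columns, so rank(M) = rank([M|b]) = 1.
The system is consistent.
rank = 1 < 3 unknowns, so there are infinitely many solutions.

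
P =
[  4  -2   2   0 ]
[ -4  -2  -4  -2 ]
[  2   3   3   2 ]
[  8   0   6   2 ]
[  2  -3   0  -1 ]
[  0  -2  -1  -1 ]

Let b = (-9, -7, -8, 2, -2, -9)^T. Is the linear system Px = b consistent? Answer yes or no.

no

Row reduce the augmented matrix [P | b].
R2 ← R2 + R1: [0, -4, -2, -2, -16]
R3 ← R3 − (1/2)·R1: [0, 4, 2, 2, -7/2]
R4 ← R4 − (2)·R1: [0, 4, 2, 2, 20]
R5 ← R5 − (1/2)·R1: [0, -2, -1, -1, 5/2]
R3 ← R3 + R2: [0, 0, 0, 0, -39/2]
R4 ← R4 + R2: [0, 0, 0, 0, 4]
R5 ← R5 − (1/2)·R2: [0, 0, 0, 0, 21/2]
R6 ← R6 − (1/2)·R2: [0, 0, 0, 0, -1]
R4 ← R4 + (8/39)·R3: [0, 0, 0, 0, 0]
R5 ← R5 + (7/13)·R3: [0, 0, 0, 0, 0]
R6 ← R6 − (2/39)·R3: [0, 0, 0, 0, 0]
The echelon form has 3 nonzero rows; the last pivot sits in the augmented column, so rank(P) = 2 but rank([P|b]) = 3.
Since the ranks differ, the system is inconsistent.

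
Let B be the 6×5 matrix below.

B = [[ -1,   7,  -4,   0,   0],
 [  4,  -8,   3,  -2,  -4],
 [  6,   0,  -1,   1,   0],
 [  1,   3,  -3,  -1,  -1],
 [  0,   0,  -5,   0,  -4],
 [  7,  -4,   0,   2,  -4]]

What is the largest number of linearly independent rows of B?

5

Row reduce to echelon form.
R2 ← R2 + (4)·R1: [0, 20, -13, -2, -4]
R3 ← R3 + (6)·R1: [0, 42, -25, 1, 0]
R4 ← R4 + R1: [0, 10, -7, -1, -1]
R6 ← R6 + (7)·R1: [0, 45, -28, 2, -4]
R3 ← R3 − (21/10)·R2: [0, 0, 23/10, 26/5, 42/5]
R4 ← R4 − (1/2)·R2: [0, 0, -1/2, 0, 1]
R6 ← R6 − (9/4)·R2: [0, 0, 5/4, 13/2, 5]
R4 ← R4 + (5/23)·R3: [0, 0, 0, 26/23, 65/23]
R5 ← R5 + (50/23)·R3: [0, 0, 0, 260/23, 328/23]
R6 ← R6 − (25/46)·R3: [0, 0, 0, 169/46, 10/23]
R5 ← R5 − (10)·R4: [0, 0, 0, 0, -14]
R6 ← R6 − (13/4)·R4: [0, 0, 0, 0, -35/4]
R6 ← R6 − (5/8)·R5: [0, 0, 0, 0, 0]
Echelon form has 5 nonzero rows, so rank(B) = 5.
The rank gives the maximum number of linearly independent rows: 5.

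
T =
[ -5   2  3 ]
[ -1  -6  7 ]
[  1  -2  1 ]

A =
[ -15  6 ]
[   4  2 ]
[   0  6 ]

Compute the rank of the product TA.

2

First compute TA:
[[ 83,  -8],
 [ -9,  24],
 [-23,   8]]
Now row reduce the product.
R2 ← R2 + (9/83)·R1: [0, 1920/83]
R3 ← R3 + (23/83)·R1: [0, 480/83]
R3 ← R3 − (1/4)·R2: [0, 0]
2 nonzero rows, so rank(TA) = 2.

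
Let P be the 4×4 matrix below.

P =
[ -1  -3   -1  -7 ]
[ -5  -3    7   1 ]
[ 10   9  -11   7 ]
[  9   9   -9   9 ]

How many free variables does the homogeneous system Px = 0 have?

Row reduce to echelon form.
R2 ← R2 − (5)·R1: [0, 12, 12, 36]
R3 ← R3 + (10)·R1: [0, -21, -21, -63]
R4 ← R4 + (9)·R1: [0, -18, -18, -54]
R3 ← R3 + (7/4)·R2: [0, 0, 0, 0]
R4 ← R4 + (3/2)·R2: [0, 0, 0, 0]
2 nonzero rows, so rank(P) = 2.
P has 4 columns; by rank–nullity, nullity = 4 − 2 = 2.

2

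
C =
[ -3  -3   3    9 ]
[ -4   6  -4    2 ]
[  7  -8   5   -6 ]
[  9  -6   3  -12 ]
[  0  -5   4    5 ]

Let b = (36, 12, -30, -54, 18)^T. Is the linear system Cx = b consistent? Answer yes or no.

Row reduce the augmented matrix [C | b].
R2 ← R2 − (4/3)·R1: [0, 10, -8, -10, -36]
R3 ← R3 + (7/3)·R1: [0, -15, 12, 15, 54]
R4 ← R4 + (3)·R1: [0, -15, 12, 15, 54]
R3 ← R3 + (3/2)·R2: [0, 0, 0, 0, 0]
R4 ← R4 + (3/2)·R2: [0, 0, 0, 0, 0]
R5 ← R5 + (1/2)·R2: [0, 0, 0, 0, 0]
The echelon form has 2 nonzero rows, and every pivot lies in the first 4 columns, so rank(C) = rank([C|b]) = 2.
The system is consistent.

yes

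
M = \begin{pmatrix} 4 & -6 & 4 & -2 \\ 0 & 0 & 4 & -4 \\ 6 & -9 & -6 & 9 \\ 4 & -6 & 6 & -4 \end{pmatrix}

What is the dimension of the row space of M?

Row reduce to echelon form.
R3 ← R3 − (3/2)·R1: [0, 0, -12, 12]
R4 ← R4 − R1: [0, 0, 2, -2]
R3 ← R3 + (3)·R2: [0, 0, 0, 0]
R4 ← R4 − (1/2)·R2: [0, 0, 0, 0]
Echelon form has 2 nonzero rows, so rank(M) = 2.
The row space has dimension equal to the rank: 2.

2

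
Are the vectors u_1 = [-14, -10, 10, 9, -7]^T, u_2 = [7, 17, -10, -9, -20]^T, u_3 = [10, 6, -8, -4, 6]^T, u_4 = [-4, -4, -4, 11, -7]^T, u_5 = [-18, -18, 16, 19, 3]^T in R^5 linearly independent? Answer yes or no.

Form the matrix with these vectors as rows and row reduce.
R2 ← R2 + (1/2)·R1: [0, 12, -5, -9/2, -47/2]
R3 ← R3 + (5/7)·R1: [0, -8/7, -6/7, 17/7, 1]
R4 ← R4 − (2/7)·R1: [0, -8/7, -48/7, 59/7, -5]
R5 ← R5 − (9/7)·R1: [0, -36/7, 22/7, 52/7, 12]
R3 ← R3 + (2/21)·R2: [0, 0, -4/3, 2, -26/21]
R4 ← R4 + (2/21)·R2: [0, 0, -22/3, 8, -152/21]
R5 ← R5 + (3/7)·R2: [0, 0, 1, 11/2, 27/14]
R4 ← R4 − (11/2)·R3: [0, 0, 0, -3, -3/7]
R5 ← R5 + (3/4)·R3: [0, 0, 0, 7, 1]
R5 ← R5 + (7/3)·R4: [0, 0, 0, 0, 0]
4 nonzero rows, so the 5 vectors span a space of dimension 4.
Since 4 < 5, the vectors are linearly dependent.

no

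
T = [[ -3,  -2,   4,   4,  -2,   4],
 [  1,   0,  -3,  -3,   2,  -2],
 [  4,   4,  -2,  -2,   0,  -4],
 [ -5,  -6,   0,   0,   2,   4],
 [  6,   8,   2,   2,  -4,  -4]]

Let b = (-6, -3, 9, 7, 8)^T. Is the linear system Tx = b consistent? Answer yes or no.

no

Row reduce the augmented matrix [T | b].
R2 ← R2 + (1/3)·R1: [0, -2/3, -5/3, -5/3, 4/3, -2/3, -5]
R3 ← R3 + (4/3)·R1: [0, 4/3, 10/3, 10/3, -8/3, 4/3, 1]
R4 ← R4 − (5/3)·R1: [0, -8/3, -20/3, -20/3, 16/3, -8/3, 17]
R5 ← R5 + (2)·R1: [0, 4, 10, 10, -8, 4, -4]
R3 ← R3 + (2)·R2: [0, 0, 0, 0, 0, 0, -9]
R4 ← R4 − (4)·R2: [0, 0, 0, 0, 0, 0, 37]
R5 ← R5 + (6)·R2: [0, 0, 0, 0, 0, 0, -34]
R4 ← R4 + (37/9)·R3: [0, 0, 0, 0, 0, 0, 0]
R5 ← R5 − (34/9)·R3: [0, 0, 0, 0, 0, 0, 0]
The echelon form has 3 nonzero rows; the last pivot sits in the augmented column, so rank(T) = 2 but rank([T|b]) = 3.
Since the ranks differ, the system is inconsistent.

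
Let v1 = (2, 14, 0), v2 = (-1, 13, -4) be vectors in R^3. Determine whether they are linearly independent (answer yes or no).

Form the matrix with these vectors as rows and row reduce.
R2 ← R2 + (1/2)·R1: [0, 20, -4]
2 nonzero rows, so the 2 vectors span a space of dimension 2.
Since 2 = 2, the vectors are linearly independent.

yes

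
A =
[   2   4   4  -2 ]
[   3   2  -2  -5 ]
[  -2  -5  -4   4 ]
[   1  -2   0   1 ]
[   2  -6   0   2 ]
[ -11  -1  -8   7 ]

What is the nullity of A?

Row reduce to echelon form.
R2 ← R2 − (3/2)·R1: [0, -4, -8, -2]
R3 ← R3 + R1: [0, -1, 0, 2]
R4 ← R4 − (1/2)·R1: [0, -4, -2, 2]
R5 ← R5 − R1: [0, -10, -4, 4]
R6 ← R6 + (11/2)·R1: [0, 21, 14, -4]
R3 ← R3 − (1/4)·R2: [0, 0, 2, 5/2]
R4 ← R4 − R2: [0, 0, 6, 4]
R5 ← R5 − (5/2)·R2: [0, 0, 16, 9]
R6 ← R6 + (21/4)·R2: [0, 0, -28, -29/2]
R4 ← R4 − (3)·R3: [0, 0, 0, -7/2]
R5 ← R5 − (8)·R3: [0, 0, 0, -11]
R6 ← R6 + (14)·R3: [0, 0, 0, 41/2]
R5 ← R5 − (22/7)·R4: [0, 0, 0, 0]
R6 ← R6 + (41/7)·R4: [0, 0, 0, 0]
4 nonzero rows, so rank(A) = 4.
A has 4 columns; by rank–nullity, nullity = 4 − 4 = 0.

0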